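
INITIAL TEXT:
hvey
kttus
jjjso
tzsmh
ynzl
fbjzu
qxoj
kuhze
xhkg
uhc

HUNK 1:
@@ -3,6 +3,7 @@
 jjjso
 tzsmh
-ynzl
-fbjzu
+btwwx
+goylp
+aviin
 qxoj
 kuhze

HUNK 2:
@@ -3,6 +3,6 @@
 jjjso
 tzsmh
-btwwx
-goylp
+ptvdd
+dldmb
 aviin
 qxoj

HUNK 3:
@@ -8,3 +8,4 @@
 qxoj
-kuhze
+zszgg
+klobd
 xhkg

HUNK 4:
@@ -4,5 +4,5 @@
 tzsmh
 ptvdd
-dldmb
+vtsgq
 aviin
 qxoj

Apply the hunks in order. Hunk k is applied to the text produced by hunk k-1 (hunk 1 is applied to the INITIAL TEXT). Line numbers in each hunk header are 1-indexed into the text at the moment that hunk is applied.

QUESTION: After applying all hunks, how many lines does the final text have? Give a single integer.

Answer: 12

Derivation:
Hunk 1: at line 3 remove [ynzl,fbjzu] add [btwwx,goylp,aviin] -> 11 lines: hvey kttus jjjso tzsmh btwwx goylp aviin qxoj kuhze xhkg uhc
Hunk 2: at line 3 remove [btwwx,goylp] add [ptvdd,dldmb] -> 11 lines: hvey kttus jjjso tzsmh ptvdd dldmb aviin qxoj kuhze xhkg uhc
Hunk 3: at line 8 remove [kuhze] add [zszgg,klobd] -> 12 lines: hvey kttus jjjso tzsmh ptvdd dldmb aviin qxoj zszgg klobd xhkg uhc
Hunk 4: at line 4 remove [dldmb] add [vtsgq] -> 12 lines: hvey kttus jjjso tzsmh ptvdd vtsgq aviin qxoj zszgg klobd xhkg uhc
Final line count: 12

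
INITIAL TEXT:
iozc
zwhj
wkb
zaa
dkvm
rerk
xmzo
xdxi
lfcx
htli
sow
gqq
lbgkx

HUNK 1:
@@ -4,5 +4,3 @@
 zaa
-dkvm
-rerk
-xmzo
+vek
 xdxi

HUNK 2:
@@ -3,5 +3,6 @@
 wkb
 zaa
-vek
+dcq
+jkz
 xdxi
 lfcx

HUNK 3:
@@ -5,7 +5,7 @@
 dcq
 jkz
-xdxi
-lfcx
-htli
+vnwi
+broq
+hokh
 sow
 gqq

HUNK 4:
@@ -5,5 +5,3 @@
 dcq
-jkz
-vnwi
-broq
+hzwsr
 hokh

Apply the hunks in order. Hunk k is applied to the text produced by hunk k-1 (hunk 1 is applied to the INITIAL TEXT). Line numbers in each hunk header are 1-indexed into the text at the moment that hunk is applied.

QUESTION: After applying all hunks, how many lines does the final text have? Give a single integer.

Answer: 10

Derivation:
Hunk 1: at line 4 remove [dkvm,rerk,xmzo] add [vek] -> 11 lines: iozc zwhj wkb zaa vek xdxi lfcx htli sow gqq lbgkx
Hunk 2: at line 3 remove [vek] add [dcq,jkz] -> 12 lines: iozc zwhj wkb zaa dcq jkz xdxi lfcx htli sow gqq lbgkx
Hunk 3: at line 5 remove [xdxi,lfcx,htli] add [vnwi,broq,hokh] -> 12 lines: iozc zwhj wkb zaa dcq jkz vnwi broq hokh sow gqq lbgkx
Hunk 4: at line 5 remove [jkz,vnwi,broq] add [hzwsr] -> 10 lines: iozc zwhj wkb zaa dcq hzwsr hokh sow gqq lbgkx
Final line count: 10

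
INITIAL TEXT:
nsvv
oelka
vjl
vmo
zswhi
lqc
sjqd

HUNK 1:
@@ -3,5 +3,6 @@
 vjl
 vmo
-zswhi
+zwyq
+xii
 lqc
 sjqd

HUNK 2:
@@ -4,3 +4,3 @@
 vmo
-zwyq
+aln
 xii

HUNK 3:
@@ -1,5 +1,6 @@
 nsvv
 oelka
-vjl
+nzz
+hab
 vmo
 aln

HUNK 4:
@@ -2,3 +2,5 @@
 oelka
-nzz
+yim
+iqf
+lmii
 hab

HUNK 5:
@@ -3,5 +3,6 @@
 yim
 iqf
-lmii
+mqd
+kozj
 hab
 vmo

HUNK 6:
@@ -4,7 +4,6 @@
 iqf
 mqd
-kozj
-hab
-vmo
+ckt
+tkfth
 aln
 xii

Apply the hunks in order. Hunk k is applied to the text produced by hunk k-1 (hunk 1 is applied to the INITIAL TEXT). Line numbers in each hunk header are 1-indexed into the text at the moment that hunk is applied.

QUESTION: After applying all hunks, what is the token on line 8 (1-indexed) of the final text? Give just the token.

Answer: aln

Derivation:
Hunk 1: at line 3 remove [zswhi] add [zwyq,xii] -> 8 lines: nsvv oelka vjl vmo zwyq xii lqc sjqd
Hunk 2: at line 4 remove [zwyq] add [aln] -> 8 lines: nsvv oelka vjl vmo aln xii lqc sjqd
Hunk 3: at line 1 remove [vjl] add [nzz,hab] -> 9 lines: nsvv oelka nzz hab vmo aln xii lqc sjqd
Hunk 4: at line 2 remove [nzz] add [yim,iqf,lmii] -> 11 lines: nsvv oelka yim iqf lmii hab vmo aln xii lqc sjqd
Hunk 5: at line 3 remove [lmii] add [mqd,kozj] -> 12 lines: nsvv oelka yim iqf mqd kozj hab vmo aln xii lqc sjqd
Hunk 6: at line 4 remove [kozj,hab,vmo] add [ckt,tkfth] -> 11 lines: nsvv oelka yim iqf mqd ckt tkfth aln xii lqc sjqd
Final line 8: aln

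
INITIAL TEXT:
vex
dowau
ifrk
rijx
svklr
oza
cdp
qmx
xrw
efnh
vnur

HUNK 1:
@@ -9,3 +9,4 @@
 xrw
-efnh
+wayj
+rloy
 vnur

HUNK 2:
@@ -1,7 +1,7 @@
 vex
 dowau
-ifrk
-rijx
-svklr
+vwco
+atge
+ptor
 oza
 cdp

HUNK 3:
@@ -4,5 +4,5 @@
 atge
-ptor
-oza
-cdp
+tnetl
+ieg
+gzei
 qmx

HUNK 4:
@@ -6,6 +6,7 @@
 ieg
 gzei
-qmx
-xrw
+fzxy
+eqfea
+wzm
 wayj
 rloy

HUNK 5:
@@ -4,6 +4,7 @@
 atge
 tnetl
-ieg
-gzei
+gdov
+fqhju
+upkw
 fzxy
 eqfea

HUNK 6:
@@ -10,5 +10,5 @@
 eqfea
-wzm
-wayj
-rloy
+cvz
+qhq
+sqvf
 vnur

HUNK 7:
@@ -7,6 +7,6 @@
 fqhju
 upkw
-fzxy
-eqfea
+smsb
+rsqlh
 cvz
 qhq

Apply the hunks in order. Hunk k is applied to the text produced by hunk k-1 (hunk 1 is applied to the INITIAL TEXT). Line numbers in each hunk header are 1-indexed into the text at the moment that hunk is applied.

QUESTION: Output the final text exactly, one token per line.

Answer: vex
dowau
vwco
atge
tnetl
gdov
fqhju
upkw
smsb
rsqlh
cvz
qhq
sqvf
vnur

Derivation:
Hunk 1: at line 9 remove [efnh] add [wayj,rloy] -> 12 lines: vex dowau ifrk rijx svklr oza cdp qmx xrw wayj rloy vnur
Hunk 2: at line 1 remove [ifrk,rijx,svklr] add [vwco,atge,ptor] -> 12 lines: vex dowau vwco atge ptor oza cdp qmx xrw wayj rloy vnur
Hunk 3: at line 4 remove [ptor,oza,cdp] add [tnetl,ieg,gzei] -> 12 lines: vex dowau vwco atge tnetl ieg gzei qmx xrw wayj rloy vnur
Hunk 4: at line 6 remove [qmx,xrw] add [fzxy,eqfea,wzm] -> 13 lines: vex dowau vwco atge tnetl ieg gzei fzxy eqfea wzm wayj rloy vnur
Hunk 5: at line 4 remove [ieg,gzei] add [gdov,fqhju,upkw] -> 14 lines: vex dowau vwco atge tnetl gdov fqhju upkw fzxy eqfea wzm wayj rloy vnur
Hunk 6: at line 10 remove [wzm,wayj,rloy] add [cvz,qhq,sqvf] -> 14 lines: vex dowau vwco atge tnetl gdov fqhju upkw fzxy eqfea cvz qhq sqvf vnur
Hunk 7: at line 7 remove [fzxy,eqfea] add [smsb,rsqlh] -> 14 lines: vex dowau vwco atge tnetl gdov fqhju upkw smsb rsqlh cvz qhq sqvf vnur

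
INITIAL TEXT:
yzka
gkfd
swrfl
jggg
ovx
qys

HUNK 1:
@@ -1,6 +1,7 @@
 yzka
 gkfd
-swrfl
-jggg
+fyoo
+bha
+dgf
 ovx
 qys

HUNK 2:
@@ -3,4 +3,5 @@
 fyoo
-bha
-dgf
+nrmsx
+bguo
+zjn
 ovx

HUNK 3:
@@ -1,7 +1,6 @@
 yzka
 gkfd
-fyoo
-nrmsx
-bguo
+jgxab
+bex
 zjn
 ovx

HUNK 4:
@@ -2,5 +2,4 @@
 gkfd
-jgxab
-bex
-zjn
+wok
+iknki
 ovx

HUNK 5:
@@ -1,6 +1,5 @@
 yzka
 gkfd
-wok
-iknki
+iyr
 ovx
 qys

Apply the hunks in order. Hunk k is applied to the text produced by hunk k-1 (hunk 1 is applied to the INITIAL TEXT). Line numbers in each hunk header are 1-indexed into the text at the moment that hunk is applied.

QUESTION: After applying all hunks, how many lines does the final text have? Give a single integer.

Answer: 5

Derivation:
Hunk 1: at line 1 remove [swrfl,jggg] add [fyoo,bha,dgf] -> 7 lines: yzka gkfd fyoo bha dgf ovx qys
Hunk 2: at line 3 remove [bha,dgf] add [nrmsx,bguo,zjn] -> 8 lines: yzka gkfd fyoo nrmsx bguo zjn ovx qys
Hunk 3: at line 1 remove [fyoo,nrmsx,bguo] add [jgxab,bex] -> 7 lines: yzka gkfd jgxab bex zjn ovx qys
Hunk 4: at line 2 remove [jgxab,bex,zjn] add [wok,iknki] -> 6 lines: yzka gkfd wok iknki ovx qys
Hunk 5: at line 1 remove [wok,iknki] add [iyr] -> 5 lines: yzka gkfd iyr ovx qys
Final line count: 5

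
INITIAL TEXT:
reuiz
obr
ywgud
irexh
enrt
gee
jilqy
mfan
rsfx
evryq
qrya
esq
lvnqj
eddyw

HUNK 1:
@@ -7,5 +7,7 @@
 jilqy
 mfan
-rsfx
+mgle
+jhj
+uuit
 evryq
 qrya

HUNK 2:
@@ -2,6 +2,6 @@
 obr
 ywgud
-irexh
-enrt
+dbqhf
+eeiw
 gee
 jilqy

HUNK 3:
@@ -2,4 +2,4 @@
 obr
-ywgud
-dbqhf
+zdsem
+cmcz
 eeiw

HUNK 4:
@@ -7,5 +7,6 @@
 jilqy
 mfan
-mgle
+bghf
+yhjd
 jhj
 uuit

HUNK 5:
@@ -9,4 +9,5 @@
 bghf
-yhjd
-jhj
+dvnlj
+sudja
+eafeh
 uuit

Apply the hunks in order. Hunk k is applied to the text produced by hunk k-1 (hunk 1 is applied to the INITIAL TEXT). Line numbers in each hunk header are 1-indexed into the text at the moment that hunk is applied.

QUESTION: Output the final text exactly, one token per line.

Hunk 1: at line 7 remove [rsfx] add [mgle,jhj,uuit] -> 16 lines: reuiz obr ywgud irexh enrt gee jilqy mfan mgle jhj uuit evryq qrya esq lvnqj eddyw
Hunk 2: at line 2 remove [irexh,enrt] add [dbqhf,eeiw] -> 16 lines: reuiz obr ywgud dbqhf eeiw gee jilqy mfan mgle jhj uuit evryq qrya esq lvnqj eddyw
Hunk 3: at line 2 remove [ywgud,dbqhf] add [zdsem,cmcz] -> 16 lines: reuiz obr zdsem cmcz eeiw gee jilqy mfan mgle jhj uuit evryq qrya esq lvnqj eddyw
Hunk 4: at line 7 remove [mgle] add [bghf,yhjd] -> 17 lines: reuiz obr zdsem cmcz eeiw gee jilqy mfan bghf yhjd jhj uuit evryq qrya esq lvnqj eddyw
Hunk 5: at line 9 remove [yhjd,jhj] add [dvnlj,sudja,eafeh] -> 18 lines: reuiz obr zdsem cmcz eeiw gee jilqy mfan bghf dvnlj sudja eafeh uuit evryq qrya esq lvnqj eddyw

Answer: reuiz
obr
zdsem
cmcz
eeiw
gee
jilqy
mfan
bghf
dvnlj
sudja
eafeh
uuit
evryq
qrya
esq
lvnqj
eddyw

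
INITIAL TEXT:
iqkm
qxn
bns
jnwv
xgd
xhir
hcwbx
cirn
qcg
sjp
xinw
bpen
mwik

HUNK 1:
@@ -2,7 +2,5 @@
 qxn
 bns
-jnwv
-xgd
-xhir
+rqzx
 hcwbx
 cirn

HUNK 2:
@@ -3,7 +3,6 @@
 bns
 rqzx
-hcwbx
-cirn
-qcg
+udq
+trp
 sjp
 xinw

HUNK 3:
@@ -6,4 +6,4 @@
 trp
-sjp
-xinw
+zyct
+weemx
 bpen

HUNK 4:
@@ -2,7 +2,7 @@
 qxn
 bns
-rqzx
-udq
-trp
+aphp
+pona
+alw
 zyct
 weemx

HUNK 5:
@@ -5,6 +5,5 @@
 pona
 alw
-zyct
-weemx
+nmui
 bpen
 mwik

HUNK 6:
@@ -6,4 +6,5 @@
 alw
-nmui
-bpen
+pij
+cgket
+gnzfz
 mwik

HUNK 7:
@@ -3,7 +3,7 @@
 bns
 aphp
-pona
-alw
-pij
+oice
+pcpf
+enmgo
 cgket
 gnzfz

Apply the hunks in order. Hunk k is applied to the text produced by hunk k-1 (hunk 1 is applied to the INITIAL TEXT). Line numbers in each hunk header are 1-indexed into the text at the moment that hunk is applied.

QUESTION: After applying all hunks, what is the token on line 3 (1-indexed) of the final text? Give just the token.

Hunk 1: at line 2 remove [jnwv,xgd,xhir] add [rqzx] -> 11 lines: iqkm qxn bns rqzx hcwbx cirn qcg sjp xinw bpen mwik
Hunk 2: at line 3 remove [hcwbx,cirn,qcg] add [udq,trp] -> 10 lines: iqkm qxn bns rqzx udq trp sjp xinw bpen mwik
Hunk 3: at line 6 remove [sjp,xinw] add [zyct,weemx] -> 10 lines: iqkm qxn bns rqzx udq trp zyct weemx bpen mwik
Hunk 4: at line 2 remove [rqzx,udq,trp] add [aphp,pona,alw] -> 10 lines: iqkm qxn bns aphp pona alw zyct weemx bpen mwik
Hunk 5: at line 5 remove [zyct,weemx] add [nmui] -> 9 lines: iqkm qxn bns aphp pona alw nmui bpen mwik
Hunk 6: at line 6 remove [nmui,bpen] add [pij,cgket,gnzfz] -> 10 lines: iqkm qxn bns aphp pona alw pij cgket gnzfz mwik
Hunk 7: at line 3 remove [pona,alw,pij] add [oice,pcpf,enmgo] -> 10 lines: iqkm qxn bns aphp oice pcpf enmgo cgket gnzfz mwik
Final line 3: bns

Answer: bns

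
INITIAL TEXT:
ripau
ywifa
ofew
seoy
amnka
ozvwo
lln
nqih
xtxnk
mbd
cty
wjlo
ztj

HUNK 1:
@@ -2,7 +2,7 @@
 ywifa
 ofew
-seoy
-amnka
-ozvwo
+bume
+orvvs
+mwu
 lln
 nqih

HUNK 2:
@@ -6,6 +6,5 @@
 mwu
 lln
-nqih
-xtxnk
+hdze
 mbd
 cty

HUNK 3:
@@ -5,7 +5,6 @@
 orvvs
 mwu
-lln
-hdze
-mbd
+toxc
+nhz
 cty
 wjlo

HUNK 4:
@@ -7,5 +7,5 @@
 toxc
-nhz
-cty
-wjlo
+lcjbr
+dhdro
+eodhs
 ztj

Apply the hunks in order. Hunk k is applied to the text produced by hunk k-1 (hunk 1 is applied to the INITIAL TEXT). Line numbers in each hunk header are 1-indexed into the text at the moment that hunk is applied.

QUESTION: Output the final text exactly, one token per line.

Answer: ripau
ywifa
ofew
bume
orvvs
mwu
toxc
lcjbr
dhdro
eodhs
ztj

Derivation:
Hunk 1: at line 2 remove [seoy,amnka,ozvwo] add [bume,orvvs,mwu] -> 13 lines: ripau ywifa ofew bume orvvs mwu lln nqih xtxnk mbd cty wjlo ztj
Hunk 2: at line 6 remove [nqih,xtxnk] add [hdze] -> 12 lines: ripau ywifa ofew bume orvvs mwu lln hdze mbd cty wjlo ztj
Hunk 3: at line 5 remove [lln,hdze,mbd] add [toxc,nhz] -> 11 lines: ripau ywifa ofew bume orvvs mwu toxc nhz cty wjlo ztj
Hunk 4: at line 7 remove [nhz,cty,wjlo] add [lcjbr,dhdro,eodhs] -> 11 lines: ripau ywifa ofew bume orvvs mwu toxc lcjbr dhdro eodhs ztj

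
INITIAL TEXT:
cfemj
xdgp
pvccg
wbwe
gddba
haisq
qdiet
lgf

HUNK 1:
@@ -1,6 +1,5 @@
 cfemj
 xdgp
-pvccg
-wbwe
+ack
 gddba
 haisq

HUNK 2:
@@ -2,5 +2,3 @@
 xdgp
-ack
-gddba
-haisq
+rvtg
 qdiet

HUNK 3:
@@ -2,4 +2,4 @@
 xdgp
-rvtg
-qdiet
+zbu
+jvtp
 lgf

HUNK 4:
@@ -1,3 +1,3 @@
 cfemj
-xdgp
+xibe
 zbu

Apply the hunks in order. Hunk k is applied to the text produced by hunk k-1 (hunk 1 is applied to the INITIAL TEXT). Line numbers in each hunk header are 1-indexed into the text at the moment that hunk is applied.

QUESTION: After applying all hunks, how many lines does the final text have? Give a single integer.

Answer: 5

Derivation:
Hunk 1: at line 1 remove [pvccg,wbwe] add [ack] -> 7 lines: cfemj xdgp ack gddba haisq qdiet lgf
Hunk 2: at line 2 remove [ack,gddba,haisq] add [rvtg] -> 5 lines: cfemj xdgp rvtg qdiet lgf
Hunk 3: at line 2 remove [rvtg,qdiet] add [zbu,jvtp] -> 5 lines: cfemj xdgp zbu jvtp lgf
Hunk 4: at line 1 remove [xdgp] add [xibe] -> 5 lines: cfemj xibe zbu jvtp lgf
Final line count: 5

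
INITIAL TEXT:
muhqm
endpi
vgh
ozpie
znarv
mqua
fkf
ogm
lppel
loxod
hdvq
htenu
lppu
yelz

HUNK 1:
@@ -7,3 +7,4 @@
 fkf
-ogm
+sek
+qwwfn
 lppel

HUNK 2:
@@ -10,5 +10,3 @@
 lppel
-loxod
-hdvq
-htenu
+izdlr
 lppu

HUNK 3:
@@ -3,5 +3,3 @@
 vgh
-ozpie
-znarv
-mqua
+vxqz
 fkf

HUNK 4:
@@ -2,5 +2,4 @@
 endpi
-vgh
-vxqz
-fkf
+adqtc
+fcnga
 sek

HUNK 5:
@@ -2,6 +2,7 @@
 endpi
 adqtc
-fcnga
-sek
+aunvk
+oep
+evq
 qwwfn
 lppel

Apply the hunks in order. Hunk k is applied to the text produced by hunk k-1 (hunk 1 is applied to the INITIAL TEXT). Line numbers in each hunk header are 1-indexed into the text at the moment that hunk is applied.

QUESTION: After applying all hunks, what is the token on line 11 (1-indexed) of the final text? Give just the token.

Hunk 1: at line 7 remove [ogm] add [sek,qwwfn] -> 15 lines: muhqm endpi vgh ozpie znarv mqua fkf sek qwwfn lppel loxod hdvq htenu lppu yelz
Hunk 2: at line 10 remove [loxod,hdvq,htenu] add [izdlr] -> 13 lines: muhqm endpi vgh ozpie znarv mqua fkf sek qwwfn lppel izdlr lppu yelz
Hunk 3: at line 3 remove [ozpie,znarv,mqua] add [vxqz] -> 11 lines: muhqm endpi vgh vxqz fkf sek qwwfn lppel izdlr lppu yelz
Hunk 4: at line 2 remove [vgh,vxqz,fkf] add [adqtc,fcnga] -> 10 lines: muhqm endpi adqtc fcnga sek qwwfn lppel izdlr lppu yelz
Hunk 5: at line 2 remove [fcnga,sek] add [aunvk,oep,evq] -> 11 lines: muhqm endpi adqtc aunvk oep evq qwwfn lppel izdlr lppu yelz
Final line 11: yelz

Answer: yelz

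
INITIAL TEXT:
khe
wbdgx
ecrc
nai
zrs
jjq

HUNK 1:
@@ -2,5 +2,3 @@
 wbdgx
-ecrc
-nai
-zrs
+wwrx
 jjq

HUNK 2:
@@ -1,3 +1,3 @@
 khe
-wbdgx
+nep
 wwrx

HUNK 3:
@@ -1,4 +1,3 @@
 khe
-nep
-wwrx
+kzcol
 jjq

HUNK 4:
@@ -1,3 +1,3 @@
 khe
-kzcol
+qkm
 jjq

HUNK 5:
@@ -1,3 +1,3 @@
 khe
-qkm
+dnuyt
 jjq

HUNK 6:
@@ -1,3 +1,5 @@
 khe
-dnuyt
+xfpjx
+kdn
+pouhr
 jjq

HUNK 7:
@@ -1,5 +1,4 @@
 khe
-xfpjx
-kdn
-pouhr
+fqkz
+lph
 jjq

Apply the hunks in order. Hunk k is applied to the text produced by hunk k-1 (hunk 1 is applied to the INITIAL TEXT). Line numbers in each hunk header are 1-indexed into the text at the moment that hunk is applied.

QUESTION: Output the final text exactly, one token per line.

Hunk 1: at line 2 remove [ecrc,nai,zrs] add [wwrx] -> 4 lines: khe wbdgx wwrx jjq
Hunk 2: at line 1 remove [wbdgx] add [nep] -> 4 lines: khe nep wwrx jjq
Hunk 3: at line 1 remove [nep,wwrx] add [kzcol] -> 3 lines: khe kzcol jjq
Hunk 4: at line 1 remove [kzcol] add [qkm] -> 3 lines: khe qkm jjq
Hunk 5: at line 1 remove [qkm] add [dnuyt] -> 3 lines: khe dnuyt jjq
Hunk 6: at line 1 remove [dnuyt] add [xfpjx,kdn,pouhr] -> 5 lines: khe xfpjx kdn pouhr jjq
Hunk 7: at line 1 remove [xfpjx,kdn,pouhr] add [fqkz,lph] -> 4 lines: khe fqkz lph jjq

Answer: khe
fqkz
lph
jjq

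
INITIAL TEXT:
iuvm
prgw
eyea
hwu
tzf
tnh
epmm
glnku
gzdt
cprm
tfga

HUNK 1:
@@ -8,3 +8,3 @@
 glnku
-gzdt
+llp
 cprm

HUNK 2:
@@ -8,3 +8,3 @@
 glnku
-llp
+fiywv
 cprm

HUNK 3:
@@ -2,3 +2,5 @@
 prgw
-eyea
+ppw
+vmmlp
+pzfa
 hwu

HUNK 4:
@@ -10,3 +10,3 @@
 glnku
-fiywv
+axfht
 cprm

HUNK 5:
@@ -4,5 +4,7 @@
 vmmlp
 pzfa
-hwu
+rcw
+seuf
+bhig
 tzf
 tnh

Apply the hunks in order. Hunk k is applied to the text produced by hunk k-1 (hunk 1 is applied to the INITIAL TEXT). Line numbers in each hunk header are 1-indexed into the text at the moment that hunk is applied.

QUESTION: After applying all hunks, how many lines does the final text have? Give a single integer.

Hunk 1: at line 8 remove [gzdt] add [llp] -> 11 lines: iuvm prgw eyea hwu tzf tnh epmm glnku llp cprm tfga
Hunk 2: at line 8 remove [llp] add [fiywv] -> 11 lines: iuvm prgw eyea hwu tzf tnh epmm glnku fiywv cprm tfga
Hunk 3: at line 2 remove [eyea] add [ppw,vmmlp,pzfa] -> 13 lines: iuvm prgw ppw vmmlp pzfa hwu tzf tnh epmm glnku fiywv cprm tfga
Hunk 4: at line 10 remove [fiywv] add [axfht] -> 13 lines: iuvm prgw ppw vmmlp pzfa hwu tzf tnh epmm glnku axfht cprm tfga
Hunk 5: at line 4 remove [hwu] add [rcw,seuf,bhig] -> 15 lines: iuvm prgw ppw vmmlp pzfa rcw seuf bhig tzf tnh epmm glnku axfht cprm tfga
Final line count: 15

Answer: 15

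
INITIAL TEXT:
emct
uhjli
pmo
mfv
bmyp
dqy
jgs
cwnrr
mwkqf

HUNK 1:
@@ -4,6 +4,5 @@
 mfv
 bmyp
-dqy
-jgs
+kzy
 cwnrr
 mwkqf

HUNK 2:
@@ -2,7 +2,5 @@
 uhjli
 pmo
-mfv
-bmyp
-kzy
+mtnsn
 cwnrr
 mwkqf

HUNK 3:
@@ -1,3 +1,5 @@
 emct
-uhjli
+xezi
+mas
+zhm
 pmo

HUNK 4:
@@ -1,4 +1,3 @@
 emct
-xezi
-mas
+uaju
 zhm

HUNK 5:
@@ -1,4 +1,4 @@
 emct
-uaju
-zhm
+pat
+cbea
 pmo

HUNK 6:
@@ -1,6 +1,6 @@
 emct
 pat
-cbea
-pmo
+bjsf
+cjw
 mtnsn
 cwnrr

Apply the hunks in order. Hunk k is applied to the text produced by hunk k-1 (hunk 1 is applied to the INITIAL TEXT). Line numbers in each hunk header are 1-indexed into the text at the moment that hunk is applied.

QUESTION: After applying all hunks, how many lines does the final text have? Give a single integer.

Hunk 1: at line 4 remove [dqy,jgs] add [kzy] -> 8 lines: emct uhjli pmo mfv bmyp kzy cwnrr mwkqf
Hunk 2: at line 2 remove [mfv,bmyp,kzy] add [mtnsn] -> 6 lines: emct uhjli pmo mtnsn cwnrr mwkqf
Hunk 3: at line 1 remove [uhjli] add [xezi,mas,zhm] -> 8 lines: emct xezi mas zhm pmo mtnsn cwnrr mwkqf
Hunk 4: at line 1 remove [xezi,mas] add [uaju] -> 7 lines: emct uaju zhm pmo mtnsn cwnrr mwkqf
Hunk 5: at line 1 remove [uaju,zhm] add [pat,cbea] -> 7 lines: emct pat cbea pmo mtnsn cwnrr mwkqf
Hunk 6: at line 1 remove [cbea,pmo] add [bjsf,cjw] -> 7 lines: emct pat bjsf cjw mtnsn cwnrr mwkqf
Final line count: 7

Answer: 7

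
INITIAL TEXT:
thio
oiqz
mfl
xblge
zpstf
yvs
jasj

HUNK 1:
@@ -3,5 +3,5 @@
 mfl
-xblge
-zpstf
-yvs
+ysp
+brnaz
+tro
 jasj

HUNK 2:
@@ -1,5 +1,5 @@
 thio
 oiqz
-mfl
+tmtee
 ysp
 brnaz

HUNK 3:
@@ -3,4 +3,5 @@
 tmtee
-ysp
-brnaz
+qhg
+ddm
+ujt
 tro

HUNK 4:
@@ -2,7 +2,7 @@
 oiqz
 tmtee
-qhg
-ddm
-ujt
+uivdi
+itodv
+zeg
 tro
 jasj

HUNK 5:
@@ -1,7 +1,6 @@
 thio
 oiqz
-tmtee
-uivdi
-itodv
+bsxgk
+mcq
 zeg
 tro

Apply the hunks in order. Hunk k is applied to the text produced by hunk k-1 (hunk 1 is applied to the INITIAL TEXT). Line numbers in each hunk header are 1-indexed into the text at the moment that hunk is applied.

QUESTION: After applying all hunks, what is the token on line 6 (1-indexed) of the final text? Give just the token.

Answer: tro

Derivation:
Hunk 1: at line 3 remove [xblge,zpstf,yvs] add [ysp,brnaz,tro] -> 7 lines: thio oiqz mfl ysp brnaz tro jasj
Hunk 2: at line 1 remove [mfl] add [tmtee] -> 7 lines: thio oiqz tmtee ysp brnaz tro jasj
Hunk 3: at line 3 remove [ysp,brnaz] add [qhg,ddm,ujt] -> 8 lines: thio oiqz tmtee qhg ddm ujt tro jasj
Hunk 4: at line 2 remove [qhg,ddm,ujt] add [uivdi,itodv,zeg] -> 8 lines: thio oiqz tmtee uivdi itodv zeg tro jasj
Hunk 5: at line 1 remove [tmtee,uivdi,itodv] add [bsxgk,mcq] -> 7 lines: thio oiqz bsxgk mcq zeg tro jasj
Final line 6: tro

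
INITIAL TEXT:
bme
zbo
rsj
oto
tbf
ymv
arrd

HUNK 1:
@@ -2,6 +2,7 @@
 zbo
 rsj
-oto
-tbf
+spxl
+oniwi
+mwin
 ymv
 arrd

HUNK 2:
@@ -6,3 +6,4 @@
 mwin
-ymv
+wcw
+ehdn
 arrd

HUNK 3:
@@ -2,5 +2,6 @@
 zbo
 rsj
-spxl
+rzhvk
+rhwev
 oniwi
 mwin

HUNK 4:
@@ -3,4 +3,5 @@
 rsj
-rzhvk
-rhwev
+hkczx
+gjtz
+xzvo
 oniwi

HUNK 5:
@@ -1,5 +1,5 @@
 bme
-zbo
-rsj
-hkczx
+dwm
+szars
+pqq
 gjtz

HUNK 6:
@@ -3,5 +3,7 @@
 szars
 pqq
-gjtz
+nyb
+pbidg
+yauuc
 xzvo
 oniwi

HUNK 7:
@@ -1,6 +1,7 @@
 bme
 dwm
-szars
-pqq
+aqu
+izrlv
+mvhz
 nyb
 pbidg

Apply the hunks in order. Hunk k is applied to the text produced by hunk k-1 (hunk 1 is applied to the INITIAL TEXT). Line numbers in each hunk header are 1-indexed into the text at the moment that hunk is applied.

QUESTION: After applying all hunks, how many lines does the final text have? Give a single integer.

Answer: 14

Derivation:
Hunk 1: at line 2 remove [oto,tbf] add [spxl,oniwi,mwin] -> 8 lines: bme zbo rsj spxl oniwi mwin ymv arrd
Hunk 2: at line 6 remove [ymv] add [wcw,ehdn] -> 9 lines: bme zbo rsj spxl oniwi mwin wcw ehdn arrd
Hunk 3: at line 2 remove [spxl] add [rzhvk,rhwev] -> 10 lines: bme zbo rsj rzhvk rhwev oniwi mwin wcw ehdn arrd
Hunk 4: at line 3 remove [rzhvk,rhwev] add [hkczx,gjtz,xzvo] -> 11 lines: bme zbo rsj hkczx gjtz xzvo oniwi mwin wcw ehdn arrd
Hunk 5: at line 1 remove [zbo,rsj,hkczx] add [dwm,szars,pqq] -> 11 lines: bme dwm szars pqq gjtz xzvo oniwi mwin wcw ehdn arrd
Hunk 6: at line 3 remove [gjtz] add [nyb,pbidg,yauuc] -> 13 lines: bme dwm szars pqq nyb pbidg yauuc xzvo oniwi mwin wcw ehdn arrd
Hunk 7: at line 1 remove [szars,pqq] add [aqu,izrlv,mvhz] -> 14 lines: bme dwm aqu izrlv mvhz nyb pbidg yauuc xzvo oniwi mwin wcw ehdn arrd
Final line count: 14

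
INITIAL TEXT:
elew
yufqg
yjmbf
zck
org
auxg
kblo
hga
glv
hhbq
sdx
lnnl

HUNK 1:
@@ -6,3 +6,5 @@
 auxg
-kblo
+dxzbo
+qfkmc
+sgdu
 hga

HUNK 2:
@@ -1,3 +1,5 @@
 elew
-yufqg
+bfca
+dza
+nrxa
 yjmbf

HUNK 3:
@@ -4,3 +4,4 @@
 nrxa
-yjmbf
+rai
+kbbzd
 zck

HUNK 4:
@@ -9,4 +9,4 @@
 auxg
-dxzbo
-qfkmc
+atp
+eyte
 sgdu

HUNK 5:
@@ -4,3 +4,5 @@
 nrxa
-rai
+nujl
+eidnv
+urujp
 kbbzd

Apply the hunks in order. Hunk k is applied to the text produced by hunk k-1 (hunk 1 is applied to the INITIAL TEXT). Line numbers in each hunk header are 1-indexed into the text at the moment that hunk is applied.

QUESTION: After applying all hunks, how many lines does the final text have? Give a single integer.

Hunk 1: at line 6 remove [kblo] add [dxzbo,qfkmc,sgdu] -> 14 lines: elew yufqg yjmbf zck org auxg dxzbo qfkmc sgdu hga glv hhbq sdx lnnl
Hunk 2: at line 1 remove [yufqg] add [bfca,dza,nrxa] -> 16 lines: elew bfca dza nrxa yjmbf zck org auxg dxzbo qfkmc sgdu hga glv hhbq sdx lnnl
Hunk 3: at line 4 remove [yjmbf] add [rai,kbbzd] -> 17 lines: elew bfca dza nrxa rai kbbzd zck org auxg dxzbo qfkmc sgdu hga glv hhbq sdx lnnl
Hunk 4: at line 9 remove [dxzbo,qfkmc] add [atp,eyte] -> 17 lines: elew bfca dza nrxa rai kbbzd zck org auxg atp eyte sgdu hga glv hhbq sdx lnnl
Hunk 5: at line 4 remove [rai] add [nujl,eidnv,urujp] -> 19 lines: elew bfca dza nrxa nujl eidnv urujp kbbzd zck org auxg atp eyte sgdu hga glv hhbq sdx lnnl
Final line count: 19

Answer: 19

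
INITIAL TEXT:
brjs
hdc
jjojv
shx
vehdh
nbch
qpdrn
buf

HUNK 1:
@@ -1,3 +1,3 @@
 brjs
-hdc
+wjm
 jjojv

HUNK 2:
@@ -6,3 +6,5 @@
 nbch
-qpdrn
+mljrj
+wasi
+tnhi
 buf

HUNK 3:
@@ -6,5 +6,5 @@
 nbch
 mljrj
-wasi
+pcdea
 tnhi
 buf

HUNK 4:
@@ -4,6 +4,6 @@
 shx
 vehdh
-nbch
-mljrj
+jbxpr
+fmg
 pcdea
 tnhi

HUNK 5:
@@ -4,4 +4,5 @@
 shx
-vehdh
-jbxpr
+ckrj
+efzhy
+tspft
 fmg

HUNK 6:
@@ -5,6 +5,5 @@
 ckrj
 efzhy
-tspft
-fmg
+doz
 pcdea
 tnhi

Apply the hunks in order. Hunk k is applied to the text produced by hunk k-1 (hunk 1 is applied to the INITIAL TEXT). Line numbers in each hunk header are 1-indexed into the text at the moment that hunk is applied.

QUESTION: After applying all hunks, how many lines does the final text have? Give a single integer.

Hunk 1: at line 1 remove [hdc] add [wjm] -> 8 lines: brjs wjm jjojv shx vehdh nbch qpdrn buf
Hunk 2: at line 6 remove [qpdrn] add [mljrj,wasi,tnhi] -> 10 lines: brjs wjm jjojv shx vehdh nbch mljrj wasi tnhi buf
Hunk 3: at line 6 remove [wasi] add [pcdea] -> 10 lines: brjs wjm jjojv shx vehdh nbch mljrj pcdea tnhi buf
Hunk 4: at line 4 remove [nbch,mljrj] add [jbxpr,fmg] -> 10 lines: brjs wjm jjojv shx vehdh jbxpr fmg pcdea tnhi buf
Hunk 5: at line 4 remove [vehdh,jbxpr] add [ckrj,efzhy,tspft] -> 11 lines: brjs wjm jjojv shx ckrj efzhy tspft fmg pcdea tnhi buf
Hunk 6: at line 5 remove [tspft,fmg] add [doz] -> 10 lines: brjs wjm jjojv shx ckrj efzhy doz pcdea tnhi buf
Final line count: 10

Answer: 10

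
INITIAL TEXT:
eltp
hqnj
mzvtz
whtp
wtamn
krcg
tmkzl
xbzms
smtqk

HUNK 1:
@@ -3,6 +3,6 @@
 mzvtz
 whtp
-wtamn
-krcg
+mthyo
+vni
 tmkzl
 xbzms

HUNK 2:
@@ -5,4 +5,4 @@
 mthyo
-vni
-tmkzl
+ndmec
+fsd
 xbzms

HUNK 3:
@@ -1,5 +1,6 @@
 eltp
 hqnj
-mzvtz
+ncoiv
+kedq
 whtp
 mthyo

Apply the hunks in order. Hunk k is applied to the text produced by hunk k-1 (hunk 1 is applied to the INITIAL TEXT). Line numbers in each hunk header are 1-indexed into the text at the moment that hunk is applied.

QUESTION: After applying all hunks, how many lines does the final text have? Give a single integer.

Answer: 10

Derivation:
Hunk 1: at line 3 remove [wtamn,krcg] add [mthyo,vni] -> 9 lines: eltp hqnj mzvtz whtp mthyo vni tmkzl xbzms smtqk
Hunk 2: at line 5 remove [vni,tmkzl] add [ndmec,fsd] -> 9 lines: eltp hqnj mzvtz whtp mthyo ndmec fsd xbzms smtqk
Hunk 3: at line 1 remove [mzvtz] add [ncoiv,kedq] -> 10 lines: eltp hqnj ncoiv kedq whtp mthyo ndmec fsd xbzms smtqk
Final line count: 10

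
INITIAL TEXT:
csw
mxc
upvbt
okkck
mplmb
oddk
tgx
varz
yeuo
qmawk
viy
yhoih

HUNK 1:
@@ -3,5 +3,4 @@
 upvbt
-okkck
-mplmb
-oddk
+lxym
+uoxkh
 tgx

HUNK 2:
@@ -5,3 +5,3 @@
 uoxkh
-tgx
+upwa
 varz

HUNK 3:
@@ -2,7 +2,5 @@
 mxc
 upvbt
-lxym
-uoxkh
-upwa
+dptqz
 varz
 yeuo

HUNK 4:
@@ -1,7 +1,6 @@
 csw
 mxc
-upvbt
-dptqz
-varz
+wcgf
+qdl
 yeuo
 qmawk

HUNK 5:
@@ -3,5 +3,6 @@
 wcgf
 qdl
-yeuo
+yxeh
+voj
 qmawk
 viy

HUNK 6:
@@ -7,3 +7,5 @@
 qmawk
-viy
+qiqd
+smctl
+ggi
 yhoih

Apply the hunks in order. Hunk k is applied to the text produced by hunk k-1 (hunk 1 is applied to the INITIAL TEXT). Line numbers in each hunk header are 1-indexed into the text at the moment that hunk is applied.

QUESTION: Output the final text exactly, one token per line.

Hunk 1: at line 3 remove [okkck,mplmb,oddk] add [lxym,uoxkh] -> 11 lines: csw mxc upvbt lxym uoxkh tgx varz yeuo qmawk viy yhoih
Hunk 2: at line 5 remove [tgx] add [upwa] -> 11 lines: csw mxc upvbt lxym uoxkh upwa varz yeuo qmawk viy yhoih
Hunk 3: at line 2 remove [lxym,uoxkh,upwa] add [dptqz] -> 9 lines: csw mxc upvbt dptqz varz yeuo qmawk viy yhoih
Hunk 4: at line 1 remove [upvbt,dptqz,varz] add [wcgf,qdl] -> 8 lines: csw mxc wcgf qdl yeuo qmawk viy yhoih
Hunk 5: at line 3 remove [yeuo] add [yxeh,voj] -> 9 lines: csw mxc wcgf qdl yxeh voj qmawk viy yhoih
Hunk 6: at line 7 remove [viy] add [qiqd,smctl,ggi] -> 11 lines: csw mxc wcgf qdl yxeh voj qmawk qiqd smctl ggi yhoih

Answer: csw
mxc
wcgf
qdl
yxeh
voj
qmawk
qiqd
smctl
ggi
yhoih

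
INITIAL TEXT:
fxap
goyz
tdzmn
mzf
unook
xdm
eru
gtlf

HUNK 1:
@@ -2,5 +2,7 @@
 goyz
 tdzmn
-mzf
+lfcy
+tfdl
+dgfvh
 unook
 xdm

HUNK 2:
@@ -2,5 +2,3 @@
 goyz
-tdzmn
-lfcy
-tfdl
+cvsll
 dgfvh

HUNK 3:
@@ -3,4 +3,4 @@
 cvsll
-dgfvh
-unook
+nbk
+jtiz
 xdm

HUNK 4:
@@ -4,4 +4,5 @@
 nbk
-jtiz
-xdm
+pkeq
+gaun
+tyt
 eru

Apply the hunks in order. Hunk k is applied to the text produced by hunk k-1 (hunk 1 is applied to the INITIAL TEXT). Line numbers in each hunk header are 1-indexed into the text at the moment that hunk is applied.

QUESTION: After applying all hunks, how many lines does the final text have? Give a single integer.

Answer: 9

Derivation:
Hunk 1: at line 2 remove [mzf] add [lfcy,tfdl,dgfvh] -> 10 lines: fxap goyz tdzmn lfcy tfdl dgfvh unook xdm eru gtlf
Hunk 2: at line 2 remove [tdzmn,lfcy,tfdl] add [cvsll] -> 8 lines: fxap goyz cvsll dgfvh unook xdm eru gtlf
Hunk 3: at line 3 remove [dgfvh,unook] add [nbk,jtiz] -> 8 lines: fxap goyz cvsll nbk jtiz xdm eru gtlf
Hunk 4: at line 4 remove [jtiz,xdm] add [pkeq,gaun,tyt] -> 9 lines: fxap goyz cvsll nbk pkeq gaun tyt eru gtlf
Final line count: 9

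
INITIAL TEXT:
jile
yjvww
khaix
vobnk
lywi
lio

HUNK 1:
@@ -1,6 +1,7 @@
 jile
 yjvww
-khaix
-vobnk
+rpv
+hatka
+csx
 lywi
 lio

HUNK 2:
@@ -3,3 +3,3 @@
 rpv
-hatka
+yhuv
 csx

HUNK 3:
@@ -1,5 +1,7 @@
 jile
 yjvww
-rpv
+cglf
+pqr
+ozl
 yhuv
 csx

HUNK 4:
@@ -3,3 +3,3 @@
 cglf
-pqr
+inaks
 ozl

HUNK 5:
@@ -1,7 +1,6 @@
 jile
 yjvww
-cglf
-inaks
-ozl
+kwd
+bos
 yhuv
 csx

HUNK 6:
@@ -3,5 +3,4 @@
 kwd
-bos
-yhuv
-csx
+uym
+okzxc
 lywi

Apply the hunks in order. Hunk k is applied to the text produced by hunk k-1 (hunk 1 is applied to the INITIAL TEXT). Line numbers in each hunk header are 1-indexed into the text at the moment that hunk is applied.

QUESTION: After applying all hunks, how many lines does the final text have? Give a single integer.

Answer: 7

Derivation:
Hunk 1: at line 1 remove [khaix,vobnk] add [rpv,hatka,csx] -> 7 lines: jile yjvww rpv hatka csx lywi lio
Hunk 2: at line 3 remove [hatka] add [yhuv] -> 7 lines: jile yjvww rpv yhuv csx lywi lio
Hunk 3: at line 1 remove [rpv] add [cglf,pqr,ozl] -> 9 lines: jile yjvww cglf pqr ozl yhuv csx lywi lio
Hunk 4: at line 3 remove [pqr] add [inaks] -> 9 lines: jile yjvww cglf inaks ozl yhuv csx lywi lio
Hunk 5: at line 1 remove [cglf,inaks,ozl] add [kwd,bos] -> 8 lines: jile yjvww kwd bos yhuv csx lywi lio
Hunk 6: at line 3 remove [bos,yhuv,csx] add [uym,okzxc] -> 7 lines: jile yjvww kwd uym okzxc lywi lio
Final line count: 7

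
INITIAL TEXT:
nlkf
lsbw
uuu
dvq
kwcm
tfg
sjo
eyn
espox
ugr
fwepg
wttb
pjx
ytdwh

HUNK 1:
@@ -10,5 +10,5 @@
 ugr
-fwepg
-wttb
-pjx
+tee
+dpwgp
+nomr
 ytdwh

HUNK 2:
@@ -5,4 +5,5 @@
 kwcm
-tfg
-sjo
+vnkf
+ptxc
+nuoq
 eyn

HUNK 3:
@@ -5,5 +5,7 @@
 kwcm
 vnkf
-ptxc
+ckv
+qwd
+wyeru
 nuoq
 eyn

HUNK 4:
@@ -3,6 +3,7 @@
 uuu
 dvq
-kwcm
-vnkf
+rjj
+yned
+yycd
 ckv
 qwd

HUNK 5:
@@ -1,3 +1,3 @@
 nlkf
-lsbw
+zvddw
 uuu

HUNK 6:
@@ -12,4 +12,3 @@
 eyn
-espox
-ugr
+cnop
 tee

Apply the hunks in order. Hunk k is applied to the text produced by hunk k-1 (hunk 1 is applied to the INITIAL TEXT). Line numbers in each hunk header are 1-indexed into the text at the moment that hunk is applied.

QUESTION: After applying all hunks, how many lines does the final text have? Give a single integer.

Hunk 1: at line 10 remove [fwepg,wttb,pjx] add [tee,dpwgp,nomr] -> 14 lines: nlkf lsbw uuu dvq kwcm tfg sjo eyn espox ugr tee dpwgp nomr ytdwh
Hunk 2: at line 5 remove [tfg,sjo] add [vnkf,ptxc,nuoq] -> 15 lines: nlkf lsbw uuu dvq kwcm vnkf ptxc nuoq eyn espox ugr tee dpwgp nomr ytdwh
Hunk 3: at line 5 remove [ptxc] add [ckv,qwd,wyeru] -> 17 lines: nlkf lsbw uuu dvq kwcm vnkf ckv qwd wyeru nuoq eyn espox ugr tee dpwgp nomr ytdwh
Hunk 4: at line 3 remove [kwcm,vnkf] add [rjj,yned,yycd] -> 18 lines: nlkf lsbw uuu dvq rjj yned yycd ckv qwd wyeru nuoq eyn espox ugr tee dpwgp nomr ytdwh
Hunk 5: at line 1 remove [lsbw] add [zvddw] -> 18 lines: nlkf zvddw uuu dvq rjj yned yycd ckv qwd wyeru nuoq eyn espox ugr tee dpwgp nomr ytdwh
Hunk 6: at line 12 remove [espox,ugr] add [cnop] -> 17 lines: nlkf zvddw uuu dvq rjj yned yycd ckv qwd wyeru nuoq eyn cnop tee dpwgp nomr ytdwh
Final line count: 17

Answer: 17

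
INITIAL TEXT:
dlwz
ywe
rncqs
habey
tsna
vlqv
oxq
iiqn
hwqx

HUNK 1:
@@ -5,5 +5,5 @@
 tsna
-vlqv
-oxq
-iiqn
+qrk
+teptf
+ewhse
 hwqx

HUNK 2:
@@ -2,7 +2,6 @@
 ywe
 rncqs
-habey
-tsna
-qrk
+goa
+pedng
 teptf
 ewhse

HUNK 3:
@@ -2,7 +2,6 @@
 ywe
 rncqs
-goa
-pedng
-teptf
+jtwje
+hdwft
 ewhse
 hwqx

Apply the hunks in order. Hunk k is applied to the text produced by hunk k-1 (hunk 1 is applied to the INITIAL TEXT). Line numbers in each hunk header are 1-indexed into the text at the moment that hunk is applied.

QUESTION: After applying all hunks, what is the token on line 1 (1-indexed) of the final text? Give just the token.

Hunk 1: at line 5 remove [vlqv,oxq,iiqn] add [qrk,teptf,ewhse] -> 9 lines: dlwz ywe rncqs habey tsna qrk teptf ewhse hwqx
Hunk 2: at line 2 remove [habey,tsna,qrk] add [goa,pedng] -> 8 lines: dlwz ywe rncqs goa pedng teptf ewhse hwqx
Hunk 3: at line 2 remove [goa,pedng,teptf] add [jtwje,hdwft] -> 7 lines: dlwz ywe rncqs jtwje hdwft ewhse hwqx
Final line 1: dlwz

Answer: dlwz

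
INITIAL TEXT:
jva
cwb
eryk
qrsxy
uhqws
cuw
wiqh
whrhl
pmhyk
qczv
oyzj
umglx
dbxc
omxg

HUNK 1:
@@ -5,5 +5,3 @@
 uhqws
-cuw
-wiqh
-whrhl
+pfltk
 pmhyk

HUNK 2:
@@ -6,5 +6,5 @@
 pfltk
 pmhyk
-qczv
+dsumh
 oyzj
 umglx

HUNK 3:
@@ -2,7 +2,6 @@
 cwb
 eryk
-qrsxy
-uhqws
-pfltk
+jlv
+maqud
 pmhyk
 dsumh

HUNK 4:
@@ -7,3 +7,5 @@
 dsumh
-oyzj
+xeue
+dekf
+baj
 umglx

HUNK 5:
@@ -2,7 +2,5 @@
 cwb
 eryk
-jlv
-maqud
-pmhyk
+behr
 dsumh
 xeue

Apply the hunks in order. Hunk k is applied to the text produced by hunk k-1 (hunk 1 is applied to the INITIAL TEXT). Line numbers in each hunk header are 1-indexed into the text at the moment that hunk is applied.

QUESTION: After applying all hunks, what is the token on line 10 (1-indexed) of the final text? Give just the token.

Answer: dbxc

Derivation:
Hunk 1: at line 5 remove [cuw,wiqh,whrhl] add [pfltk] -> 12 lines: jva cwb eryk qrsxy uhqws pfltk pmhyk qczv oyzj umglx dbxc omxg
Hunk 2: at line 6 remove [qczv] add [dsumh] -> 12 lines: jva cwb eryk qrsxy uhqws pfltk pmhyk dsumh oyzj umglx dbxc omxg
Hunk 3: at line 2 remove [qrsxy,uhqws,pfltk] add [jlv,maqud] -> 11 lines: jva cwb eryk jlv maqud pmhyk dsumh oyzj umglx dbxc omxg
Hunk 4: at line 7 remove [oyzj] add [xeue,dekf,baj] -> 13 lines: jva cwb eryk jlv maqud pmhyk dsumh xeue dekf baj umglx dbxc omxg
Hunk 5: at line 2 remove [jlv,maqud,pmhyk] add [behr] -> 11 lines: jva cwb eryk behr dsumh xeue dekf baj umglx dbxc omxg
Final line 10: dbxc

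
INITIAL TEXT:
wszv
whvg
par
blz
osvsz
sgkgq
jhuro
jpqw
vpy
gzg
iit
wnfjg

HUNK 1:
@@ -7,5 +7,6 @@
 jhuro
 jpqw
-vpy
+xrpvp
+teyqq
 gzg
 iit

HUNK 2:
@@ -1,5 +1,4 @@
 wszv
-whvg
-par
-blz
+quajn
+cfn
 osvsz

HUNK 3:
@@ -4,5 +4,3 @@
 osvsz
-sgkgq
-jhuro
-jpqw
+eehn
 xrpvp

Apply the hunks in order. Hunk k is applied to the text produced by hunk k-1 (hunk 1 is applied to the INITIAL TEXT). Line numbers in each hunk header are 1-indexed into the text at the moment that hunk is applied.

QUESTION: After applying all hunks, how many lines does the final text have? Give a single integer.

Answer: 10

Derivation:
Hunk 1: at line 7 remove [vpy] add [xrpvp,teyqq] -> 13 lines: wszv whvg par blz osvsz sgkgq jhuro jpqw xrpvp teyqq gzg iit wnfjg
Hunk 2: at line 1 remove [whvg,par,blz] add [quajn,cfn] -> 12 lines: wszv quajn cfn osvsz sgkgq jhuro jpqw xrpvp teyqq gzg iit wnfjg
Hunk 3: at line 4 remove [sgkgq,jhuro,jpqw] add [eehn] -> 10 lines: wszv quajn cfn osvsz eehn xrpvp teyqq gzg iit wnfjg
Final line count: 10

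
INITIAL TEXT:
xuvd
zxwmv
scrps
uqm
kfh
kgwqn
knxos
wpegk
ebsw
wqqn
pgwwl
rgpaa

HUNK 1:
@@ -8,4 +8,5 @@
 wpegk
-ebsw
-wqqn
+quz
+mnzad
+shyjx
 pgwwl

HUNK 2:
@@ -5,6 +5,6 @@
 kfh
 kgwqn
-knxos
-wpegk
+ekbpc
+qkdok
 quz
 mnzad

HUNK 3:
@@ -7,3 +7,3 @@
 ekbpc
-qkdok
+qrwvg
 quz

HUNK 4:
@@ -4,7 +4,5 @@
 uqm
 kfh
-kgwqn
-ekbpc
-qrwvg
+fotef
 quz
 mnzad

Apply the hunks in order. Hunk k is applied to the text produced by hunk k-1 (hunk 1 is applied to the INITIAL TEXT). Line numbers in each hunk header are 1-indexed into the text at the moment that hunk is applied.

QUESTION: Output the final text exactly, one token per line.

Answer: xuvd
zxwmv
scrps
uqm
kfh
fotef
quz
mnzad
shyjx
pgwwl
rgpaa

Derivation:
Hunk 1: at line 8 remove [ebsw,wqqn] add [quz,mnzad,shyjx] -> 13 lines: xuvd zxwmv scrps uqm kfh kgwqn knxos wpegk quz mnzad shyjx pgwwl rgpaa
Hunk 2: at line 5 remove [knxos,wpegk] add [ekbpc,qkdok] -> 13 lines: xuvd zxwmv scrps uqm kfh kgwqn ekbpc qkdok quz mnzad shyjx pgwwl rgpaa
Hunk 3: at line 7 remove [qkdok] add [qrwvg] -> 13 lines: xuvd zxwmv scrps uqm kfh kgwqn ekbpc qrwvg quz mnzad shyjx pgwwl rgpaa
Hunk 4: at line 4 remove [kgwqn,ekbpc,qrwvg] add [fotef] -> 11 lines: xuvd zxwmv scrps uqm kfh fotef quz mnzad shyjx pgwwl rgpaa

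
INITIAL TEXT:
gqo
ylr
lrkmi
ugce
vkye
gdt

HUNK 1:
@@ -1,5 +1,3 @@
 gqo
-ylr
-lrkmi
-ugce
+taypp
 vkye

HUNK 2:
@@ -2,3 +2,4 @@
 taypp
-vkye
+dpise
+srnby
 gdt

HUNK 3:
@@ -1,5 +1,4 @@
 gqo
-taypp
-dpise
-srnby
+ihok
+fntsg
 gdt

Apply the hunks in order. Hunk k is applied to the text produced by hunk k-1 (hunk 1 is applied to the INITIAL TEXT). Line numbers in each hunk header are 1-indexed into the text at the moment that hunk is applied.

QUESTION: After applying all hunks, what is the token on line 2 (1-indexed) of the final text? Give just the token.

Answer: ihok

Derivation:
Hunk 1: at line 1 remove [ylr,lrkmi,ugce] add [taypp] -> 4 lines: gqo taypp vkye gdt
Hunk 2: at line 2 remove [vkye] add [dpise,srnby] -> 5 lines: gqo taypp dpise srnby gdt
Hunk 3: at line 1 remove [taypp,dpise,srnby] add [ihok,fntsg] -> 4 lines: gqo ihok fntsg gdt
Final line 2: ihok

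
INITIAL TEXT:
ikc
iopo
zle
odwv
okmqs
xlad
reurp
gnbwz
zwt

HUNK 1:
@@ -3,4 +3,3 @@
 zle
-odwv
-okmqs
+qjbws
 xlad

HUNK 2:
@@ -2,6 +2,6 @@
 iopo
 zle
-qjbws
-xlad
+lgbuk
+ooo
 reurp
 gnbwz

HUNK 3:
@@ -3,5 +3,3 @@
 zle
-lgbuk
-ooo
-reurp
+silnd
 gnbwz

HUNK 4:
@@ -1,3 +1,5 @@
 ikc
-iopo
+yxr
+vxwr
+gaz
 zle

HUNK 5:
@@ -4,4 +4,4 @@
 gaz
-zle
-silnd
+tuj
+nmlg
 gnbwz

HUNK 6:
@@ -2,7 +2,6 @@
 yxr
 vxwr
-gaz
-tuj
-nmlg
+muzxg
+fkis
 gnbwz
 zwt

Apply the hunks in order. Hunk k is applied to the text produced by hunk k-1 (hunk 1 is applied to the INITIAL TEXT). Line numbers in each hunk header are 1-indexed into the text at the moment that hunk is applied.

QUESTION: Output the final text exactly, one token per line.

Hunk 1: at line 3 remove [odwv,okmqs] add [qjbws] -> 8 lines: ikc iopo zle qjbws xlad reurp gnbwz zwt
Hunk 2: at line 2 remove [qjbws,xlad] add [lgbuk,ooo] -> 8 lines: ikc iopo zle lgbuk ooo reurp gnbwz zwt
Hunk 3: at line 3 remove [lgbuk,ooo,reurp] add [silnd] -> 6 lines: ikc iopo zle silnd gnbwz zwt
Hunk 4: at line 1 remove [iopo] add [yxr,vxwr,gaz] -> 8 lines: ikc yxr vxwr gaz zle silnd gnbwz zwt
Hunk 5: at line 4 remove [zle,silnd] add [tuj,nmlg] -> 8 lines: ikc yxr vxwr gaz tuj nmlg gnbwz zwt
Hunk 6: at line 2 remove [gaz,tuj,nmlg] add [muzxg,fkis] -> 7 lines: ikc yxr vxwr muzxg fkis gnbwz zwt

Answer: ikc
yxr
vxwr
muzxg
fkis
gnbwz
zwt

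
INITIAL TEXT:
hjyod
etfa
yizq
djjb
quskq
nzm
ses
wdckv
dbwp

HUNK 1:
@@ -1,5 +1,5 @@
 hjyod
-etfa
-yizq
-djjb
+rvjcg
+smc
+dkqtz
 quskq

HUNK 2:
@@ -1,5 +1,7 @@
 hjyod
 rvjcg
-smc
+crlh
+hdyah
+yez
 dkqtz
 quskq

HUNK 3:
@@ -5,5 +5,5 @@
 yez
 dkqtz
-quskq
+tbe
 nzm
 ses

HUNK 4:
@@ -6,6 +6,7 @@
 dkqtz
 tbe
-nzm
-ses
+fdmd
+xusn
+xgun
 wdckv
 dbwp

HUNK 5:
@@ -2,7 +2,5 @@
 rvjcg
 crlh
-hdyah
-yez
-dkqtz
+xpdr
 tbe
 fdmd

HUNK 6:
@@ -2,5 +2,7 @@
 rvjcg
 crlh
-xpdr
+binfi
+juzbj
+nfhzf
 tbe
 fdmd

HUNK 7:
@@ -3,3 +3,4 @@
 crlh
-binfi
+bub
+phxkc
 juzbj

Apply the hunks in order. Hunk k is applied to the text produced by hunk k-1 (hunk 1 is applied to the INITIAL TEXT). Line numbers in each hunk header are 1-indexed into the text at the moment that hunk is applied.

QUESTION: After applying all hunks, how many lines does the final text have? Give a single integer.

Hunk 1: at line 1 remove [etfa,yizq,djjb] add [rvjcg,smc,dkqtz] -> 9 lines: hjyod rvjcg smc dkqtz quskq nzm ses wdckv dbwp
Hunk 2: at line 1 remove [smc] add [crlh,hdyah,yez] -> 11 lines: hjyod rvjcg crlh hdyah yez dkqtz quskq nzm ses wdckv dbwp
Hunk 3: at line 5 remove [quskq] add [tbe] -> 11 lines: hjyod rvjcg crlh hdyah yez dkqtz tbe nzm ses wdckv dbwp
Hunk 4: at line 6 remove [nzm,ses] add [fdmd,xusn,xgun] -> 12 lines: hjyod rvjcg crlh hdyah yez dkqtz tbe fdmd xusn xgun wdckv dbwp
Hunk 5: at line 2 remove [hdyah,yez,dkqtz] add [xpdr] -> 10 lines: hjyod rvjcg crlh xpdr tbe fdmd xusn xgun wdckv dbwp
Hunk 6: at line 2 remove [xpdr] add [binfi,juzbj,nfhzf] -> 12 lines: hjyod rvjcg crlh binfi juzbj nfhzf tbe fdmd xusn xgun wdckv dbwp
Hunk 7: at line 3 remove [binfi] add [bub,phxkc] -> 13 lines: hjyod rvjcg crlh bub phxkc juzbj nfhzf tbe fdmd xusn xgun wdckv dbwp
Final line count: 13

Answer: 13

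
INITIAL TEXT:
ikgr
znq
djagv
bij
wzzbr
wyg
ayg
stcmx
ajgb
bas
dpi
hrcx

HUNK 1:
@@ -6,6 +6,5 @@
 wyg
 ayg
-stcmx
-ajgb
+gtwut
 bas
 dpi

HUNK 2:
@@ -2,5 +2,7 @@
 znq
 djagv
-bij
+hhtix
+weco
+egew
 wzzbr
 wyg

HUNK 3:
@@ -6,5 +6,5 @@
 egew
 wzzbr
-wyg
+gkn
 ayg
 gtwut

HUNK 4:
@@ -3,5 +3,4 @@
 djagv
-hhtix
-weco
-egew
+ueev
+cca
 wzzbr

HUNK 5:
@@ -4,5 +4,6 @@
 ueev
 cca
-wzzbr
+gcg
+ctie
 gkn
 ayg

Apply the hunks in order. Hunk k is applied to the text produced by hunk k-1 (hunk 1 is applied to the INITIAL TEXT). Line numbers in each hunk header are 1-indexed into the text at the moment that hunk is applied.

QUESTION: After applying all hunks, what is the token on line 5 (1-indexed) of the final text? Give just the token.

Hunk 1: at line 6 remove [stcmx,ajgb] add [gtwut] -> 11 lines: ikgr znq djagv bij wzzbr wyg ayg gtwut bas dpi hrcx
Hunk 2: at line 2 remove [bij] add [hhtix,weco,egew] -> 13 lines: ikgr znq djagv hhtix weco egew wzzbr wyg ayg gtwut bas dpi hrcx
Hunk 3: at line 6 remove [wyg] add [gkn] -> 13 lines: ikgr znq djagv hhtix weco egew wzzbr gkn ayg gtwut bas dpi hrcx
Hunk 4: at line 3 remove [hhtix,weco,egew] add [ueev,cca] -> 12 lines: ikgr znq djagv ueev cca wzzbr gkn ayg gtwut bas dpi hrcx
Hunk 5: at line 4 remove [wzzbr] add [gcg,ctie] -> 13 lines: ikgr znq djagv ueev cca gcg ctie gkn ayg gtwut bas dpi hrcx
Final line 5: cca

Answer: cca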